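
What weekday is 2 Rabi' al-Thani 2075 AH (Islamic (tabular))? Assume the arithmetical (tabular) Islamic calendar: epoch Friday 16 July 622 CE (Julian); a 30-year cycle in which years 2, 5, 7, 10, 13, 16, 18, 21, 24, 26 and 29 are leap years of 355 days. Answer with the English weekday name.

In the Gregorian calendar this is 13 January 2635 (JDN 2683486).
2683486 ≡ 1 (mod 7); counting from Monday = 0 gives Tuesday.

Tuesday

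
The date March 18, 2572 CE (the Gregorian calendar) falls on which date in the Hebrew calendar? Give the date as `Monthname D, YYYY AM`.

Julian Day Number of the source date = 2660541.
Converting JDN 2660541 to the Hebrew calendar gives 2 Nisan 6332 AM.

Nisan 2, 6332 AM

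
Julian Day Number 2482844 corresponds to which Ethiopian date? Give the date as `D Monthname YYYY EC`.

5 Pagume 2077 EC

The Gregorian equivalent of JDN 2482844 is 10 September 2085.
In the Ethiopian calendar that day is 5 Pagume 2077 EC.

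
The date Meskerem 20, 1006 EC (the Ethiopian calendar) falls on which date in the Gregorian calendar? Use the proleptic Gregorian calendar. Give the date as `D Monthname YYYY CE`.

Julian Day Number of the source date = 2091316.
Converting JDN 2091316 to the Gregorian calendar gives 23 September 1013 CE.

23 September 1013 CE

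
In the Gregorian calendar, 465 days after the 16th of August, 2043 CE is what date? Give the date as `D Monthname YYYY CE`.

JDN of the 16th of August, 2043 CE = 2467478.
2467478 + 465 = 2467943.
JDN 2467943 in the Gregorian calendar is 23 November 2044 CE.

23 November 2044 CE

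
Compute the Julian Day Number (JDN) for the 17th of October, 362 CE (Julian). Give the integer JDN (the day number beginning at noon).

1853568

Equivalently 18 October 362 (proleptic Gregorian).
JDN 2400001 is 17 November 1858 CE (Gregorian), MJD 0; the target day is −546433 days from there, so JDN = 1853568.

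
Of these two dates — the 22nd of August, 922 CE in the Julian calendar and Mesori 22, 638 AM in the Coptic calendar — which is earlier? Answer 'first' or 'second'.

second

The two dates have Julian Day Numbers 2058052 and 2058045 respectively.
Since 2058045 < 2058052, the second date comes first.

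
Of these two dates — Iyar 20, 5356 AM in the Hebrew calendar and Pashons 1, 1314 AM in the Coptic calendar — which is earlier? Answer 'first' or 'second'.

First date → JDN 2304125; second date → JDN 2304843.
JDN 2304125 < JDN 2304843, so the first date is earlier.

first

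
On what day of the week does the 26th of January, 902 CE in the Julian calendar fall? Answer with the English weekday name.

Tuesday

This is JDN 2050539 (31 January 902 Gregorian).
2050539 ≡ 1 (mod 7); counting from Monday = 0 gives Tuesday.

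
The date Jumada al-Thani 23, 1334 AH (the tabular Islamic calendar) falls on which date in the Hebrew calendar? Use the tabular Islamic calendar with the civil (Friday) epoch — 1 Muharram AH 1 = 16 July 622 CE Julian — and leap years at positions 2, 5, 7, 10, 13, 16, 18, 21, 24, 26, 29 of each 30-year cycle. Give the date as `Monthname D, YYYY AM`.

Nisan 24, 5676 AM

Julian Day Number of the source date = 2420981.
Converting JDN 2420981 to the Hebrew calendar gives 24 Nisan 5676 AM.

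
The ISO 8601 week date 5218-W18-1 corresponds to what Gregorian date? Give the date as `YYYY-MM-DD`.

ISO week 1 of 5218 is the week containing the first Thursday of 5218.
Week 18, day 1 (Monday) lands on 5218-04-30.

5218-04-30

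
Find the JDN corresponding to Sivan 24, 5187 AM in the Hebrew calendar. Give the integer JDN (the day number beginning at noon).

2242439

Equivalently 28 June 1427 (proleptic Gregorian).
JDN 2451545 is 1 January 2000 CE (Gregorian); the target day is −209106 days from there, so JDN = 2242439.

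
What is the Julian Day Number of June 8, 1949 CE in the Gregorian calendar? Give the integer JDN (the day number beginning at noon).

2433076

JDN 2400001 is 17 November 1858 CE (Gregorian), MJD 0; the target day is +33075 days from there, so JDN = 2433076.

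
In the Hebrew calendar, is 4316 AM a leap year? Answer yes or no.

yes

Hebrew year 4316 is year 3 of its 19-year Metonic cycle; leap years are at positions 3, 6, 8, 11, 14, 17, 19, so it is a leap year (13 months).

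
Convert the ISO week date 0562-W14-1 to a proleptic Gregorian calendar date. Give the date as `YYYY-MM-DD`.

0562-04-05

ISO week 1 of 562 is the week containing the first Thursday of 562.
Week 14, day 1 (Monday) lands on 0562-04-05.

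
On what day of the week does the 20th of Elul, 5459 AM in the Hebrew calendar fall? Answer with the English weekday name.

This is JDN 2341864 (14 September 1699 Gregorian).
Since JDN mod 7 = 0 (0 = Monday), the day is Monday.

Monday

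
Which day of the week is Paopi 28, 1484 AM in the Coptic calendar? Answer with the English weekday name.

In the Gregorian calendar this is 6 November 1767 (JDN 2366753).
Since JDN mod 7 = 4 (0 = Monday), the day is Friday.

Friday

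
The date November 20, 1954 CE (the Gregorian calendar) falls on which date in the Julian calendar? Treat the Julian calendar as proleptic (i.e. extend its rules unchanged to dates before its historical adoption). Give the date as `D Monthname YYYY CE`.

For dates in this range the Gregorian date is 13 days ahead of the Julian.
20 November 1954 Gregorian − 13 days → 7 November 1954 Julian.

7 November 1954 CE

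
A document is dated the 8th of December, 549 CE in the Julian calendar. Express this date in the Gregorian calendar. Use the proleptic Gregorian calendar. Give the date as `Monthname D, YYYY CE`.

For dates in this range the Gregorian date is 2 days ahead of the Julian.
8 December 549 Julian + 2 days → 10 December 549 Gregorian.

December 10, 549 CE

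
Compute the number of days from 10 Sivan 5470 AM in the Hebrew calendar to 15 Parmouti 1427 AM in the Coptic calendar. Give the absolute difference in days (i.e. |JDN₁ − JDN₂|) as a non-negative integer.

317

First date → JDN 2345783; second date → JDN 2346100.
The interval is |2345783 − 2346100| = 317 days.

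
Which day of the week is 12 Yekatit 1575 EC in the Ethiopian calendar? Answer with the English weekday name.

This is JDN 2299285 (16 February 1583 Gregorian).
JDN 2299285 mod 7 = 2, and JDN 0 was a Monday, so this is a Wednesday.

Wednesday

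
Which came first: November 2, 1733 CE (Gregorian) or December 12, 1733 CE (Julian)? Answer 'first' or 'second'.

Converting both to JDN: 2354331 vs 2354382; the smaller is the first.

first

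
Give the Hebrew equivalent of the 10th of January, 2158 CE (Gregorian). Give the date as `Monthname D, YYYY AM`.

Julian Day Number of the source date = 2509263.
Converting JDN 2509263 to the Hebrew calendar gives 10 Tevet 5918 AM.

Tevet 10, 5918 AM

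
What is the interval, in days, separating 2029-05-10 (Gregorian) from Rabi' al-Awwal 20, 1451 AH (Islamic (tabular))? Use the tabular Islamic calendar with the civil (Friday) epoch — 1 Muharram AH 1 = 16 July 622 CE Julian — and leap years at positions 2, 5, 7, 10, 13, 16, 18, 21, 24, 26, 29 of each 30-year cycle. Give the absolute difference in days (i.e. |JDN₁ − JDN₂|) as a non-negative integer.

83

First date → JDN 2462267; second date → JDN 2462350.
The interval is |2462267 − 2462350| = 83 days.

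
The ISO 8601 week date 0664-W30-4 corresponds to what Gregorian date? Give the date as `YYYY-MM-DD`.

ISO week 1 of 664 is the week containing the first Thursday of 664.
Week 30, day 4 (Thursday) lands on 0664-07-28.

0664-07-28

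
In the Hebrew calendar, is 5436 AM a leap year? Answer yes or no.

no

Hebrew year 5436 is year 2 of its 19-year Metonic cycle; leap years are at positions 3, 6, 8, 11, 14, 17, 19, so it is a common year (12 months).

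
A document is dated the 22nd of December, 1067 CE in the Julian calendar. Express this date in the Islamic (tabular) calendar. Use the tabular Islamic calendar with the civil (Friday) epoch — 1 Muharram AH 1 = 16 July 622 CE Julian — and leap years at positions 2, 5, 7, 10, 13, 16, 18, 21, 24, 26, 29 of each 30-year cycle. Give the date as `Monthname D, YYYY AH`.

Safar 12, 460 AH

Both dates share Julian Day Number 2111135; in the tabular Islamic calendar that is 12 Safar 460 AH.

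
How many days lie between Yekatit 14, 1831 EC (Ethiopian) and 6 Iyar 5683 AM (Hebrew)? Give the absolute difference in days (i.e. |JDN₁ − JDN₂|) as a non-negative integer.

First date → JDN 2392791; second date → JDN 2423532.
The interval is |2392791 − 2423532| = 30741 days.

30741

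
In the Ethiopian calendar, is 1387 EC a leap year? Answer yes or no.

1387 mod 4 = 3; in the Ethiopian calendar a year is leap when year mod 4 = 3, so it is a leap year.

yes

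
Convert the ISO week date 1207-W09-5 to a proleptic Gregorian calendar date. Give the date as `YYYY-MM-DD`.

ISO week 1 of 1207 is the week containing the first Thursday of 1207.
Week 9, day 5 (Friday) lands on 1207-03-02.

1207-03-02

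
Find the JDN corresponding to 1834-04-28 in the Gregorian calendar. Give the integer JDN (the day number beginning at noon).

JDN 2451545 is 1 January 2000 CE (Gregorian); the target day is −60513 days from there, so JDN = 2391032.

2391032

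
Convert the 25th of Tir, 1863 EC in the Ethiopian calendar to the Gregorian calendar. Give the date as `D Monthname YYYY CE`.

1 February 1871 CE

Both dates share Julian Day Number 2404460; in the Gregorian calendar that is 1 February 1871 CE.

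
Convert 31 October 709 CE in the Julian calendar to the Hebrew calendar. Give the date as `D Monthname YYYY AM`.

Julian Day Number of the source date = 1980324.
Converting JDN 1980324 to the Hebrew calendar gives 23 Cheshvan 4470 AM.

23 Cheshvan 4470 AM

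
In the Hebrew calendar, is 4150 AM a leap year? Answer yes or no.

Hebrew year 4150 is year 8 of its 19-year Metonic cycle; leap years are at positions 3, 6, 8, 11, 14, 17, 19, so it is a leap year (13 months).

yes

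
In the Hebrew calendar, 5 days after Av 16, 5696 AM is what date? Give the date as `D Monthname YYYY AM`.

21 Av 5696 AM

The starting date is JDN 2428385; 2428385 + 5 = 2428390.
JDN 2428390 corresponds to 21 Av 5696 AM.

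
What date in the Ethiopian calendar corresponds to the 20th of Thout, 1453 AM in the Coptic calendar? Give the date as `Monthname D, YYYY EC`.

Meskerem 20, 1729 EC

The source date corresponds to 28 September 1736 in the Gregorian calendar (JDN 2355392).
That day falls on 20 Meskerem 1729 EC in the Ethiopian calendar.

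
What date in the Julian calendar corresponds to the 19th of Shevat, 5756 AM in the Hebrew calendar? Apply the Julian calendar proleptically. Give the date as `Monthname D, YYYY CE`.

January 27, 1996 CE

The source date corresponds to 9 February 1996 in the Gregorian calendar (JDN 2450123).
That day falls on 27 January 1996 CE in the Julian calendar.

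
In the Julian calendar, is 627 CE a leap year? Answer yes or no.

627 mod 4 = 3, so it is a common year in the Julian calendar.

no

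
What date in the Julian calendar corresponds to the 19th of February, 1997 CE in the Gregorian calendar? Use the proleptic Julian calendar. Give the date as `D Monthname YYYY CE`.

The Julian–Gregorian offset here is 13 days (Julian trailing).
19 February 1997 Gregorian − 13 days → 6 February 1997 Julian.

6 February 1997 CE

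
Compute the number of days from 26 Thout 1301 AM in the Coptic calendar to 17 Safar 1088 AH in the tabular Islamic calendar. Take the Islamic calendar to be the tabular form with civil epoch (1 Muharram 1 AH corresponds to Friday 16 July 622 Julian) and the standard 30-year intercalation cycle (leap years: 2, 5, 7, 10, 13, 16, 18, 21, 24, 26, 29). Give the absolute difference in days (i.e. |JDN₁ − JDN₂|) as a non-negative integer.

33803

JDN of the first date = 2299880.
JDN of the second date = 2333683.
|2333683 − 2299880| = 33803.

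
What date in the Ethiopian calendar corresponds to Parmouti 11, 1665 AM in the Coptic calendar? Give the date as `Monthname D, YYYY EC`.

The source date corresponds to 19 April 1949 in the Gregorian calendar (JDN 2433026).
That day falls on 11 Miyazya 1941 EC in the Ethiopian calendar.

Miyazya 11, 1941 EC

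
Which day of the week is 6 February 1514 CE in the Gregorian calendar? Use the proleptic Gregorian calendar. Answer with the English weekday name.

Since JDN mod 7 = 4 (0 = Monday), the day is Friday.

Friday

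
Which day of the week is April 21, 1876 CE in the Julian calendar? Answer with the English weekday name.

In the Gregorian calendar this is 3 May 1876 (JDN 2406378).
2406378 ≡ 2 (mod 7); counting from Monday = 0 gives Wednesday.

Wednesday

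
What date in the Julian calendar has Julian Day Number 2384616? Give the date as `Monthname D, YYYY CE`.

JDN 2384616 is 3 October 1816 in the Gregorian calendar.
In the Julian calendar that day is September 21, 1816 CE.

September 21, 1816 CE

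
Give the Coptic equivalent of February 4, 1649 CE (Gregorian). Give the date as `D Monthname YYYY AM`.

30 Tobi 1365 AM

Julian Day Number of the source date = 2323380.
Converting JDN 2323380 to the Coptic calendar gives 30 Tobi 1365 AM.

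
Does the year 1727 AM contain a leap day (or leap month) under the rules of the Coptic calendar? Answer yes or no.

yes

1727 mod 4 = 3; in the Coptic calendar a year is leap when year mod 4 = 3, so it is a leap year.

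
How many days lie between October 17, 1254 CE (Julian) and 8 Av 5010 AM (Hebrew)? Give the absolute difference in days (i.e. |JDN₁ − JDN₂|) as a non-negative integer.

First date → JDN 2179371; second date → JDN 2177809.
The interval is |2179371 − 2177809| = 1562 days.

1562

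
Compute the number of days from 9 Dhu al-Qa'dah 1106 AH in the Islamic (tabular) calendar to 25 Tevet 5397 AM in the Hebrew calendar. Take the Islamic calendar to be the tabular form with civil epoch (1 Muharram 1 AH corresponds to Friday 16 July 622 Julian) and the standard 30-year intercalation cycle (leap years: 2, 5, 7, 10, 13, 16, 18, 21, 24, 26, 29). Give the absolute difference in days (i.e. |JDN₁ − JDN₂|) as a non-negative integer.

21335

First date → JDN 2340318; second date → JDN 2318983.
The interval is |2340318 − 2318983| = 21335 days.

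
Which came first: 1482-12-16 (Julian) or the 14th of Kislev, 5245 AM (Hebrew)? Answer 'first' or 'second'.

The two dates have Julian Day Numbers 2262708 and 2263425 respectively.
Since 2262708 < 2263425, the first date comes first.

first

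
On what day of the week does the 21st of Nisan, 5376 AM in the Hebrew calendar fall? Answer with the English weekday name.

In the Gregorian calendar this is 8 April 1616 (JDN 2311390).
2311390 ≡ 4 (mod 7); counting from Monday = 0 gives Friday.

Friday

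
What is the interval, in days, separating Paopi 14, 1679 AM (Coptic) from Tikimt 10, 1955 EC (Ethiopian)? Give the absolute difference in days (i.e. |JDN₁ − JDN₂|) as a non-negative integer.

First date → JDN 2437962; second date → JDN 2437958.
The interval is |2437962 − 2437958| = 4 days.

4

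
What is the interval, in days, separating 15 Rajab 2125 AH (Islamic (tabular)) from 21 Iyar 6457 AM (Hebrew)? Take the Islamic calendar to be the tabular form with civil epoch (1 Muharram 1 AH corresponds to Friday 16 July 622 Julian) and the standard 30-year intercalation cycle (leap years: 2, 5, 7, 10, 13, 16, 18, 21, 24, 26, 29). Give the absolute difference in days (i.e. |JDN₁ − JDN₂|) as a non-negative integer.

JDN of the first date = 2701306.
JDN of the second date = 2706244.
|2706244 − 2701306| = 4938.

4938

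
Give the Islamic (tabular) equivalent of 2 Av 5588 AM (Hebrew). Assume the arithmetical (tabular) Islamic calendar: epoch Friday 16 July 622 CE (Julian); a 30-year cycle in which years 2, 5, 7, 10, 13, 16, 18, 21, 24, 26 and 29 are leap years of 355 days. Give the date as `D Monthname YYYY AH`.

30 Dhu al-Hijjah 1243 AH

Julian Day Number of the source date = 2388917.
Converting JDN 2388917 to the tabular Islamic calendar gives 30 Dhu al-Hijjah 1243 AH.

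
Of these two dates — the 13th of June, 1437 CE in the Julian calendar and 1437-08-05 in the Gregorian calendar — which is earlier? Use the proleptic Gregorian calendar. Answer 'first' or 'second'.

The two dates have Julian Day Numbers 2246086 and 2246130 respectively.
Since 2246086 < 2246130, the first date comes first.

first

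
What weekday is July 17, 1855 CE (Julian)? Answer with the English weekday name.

Sunday

Equivalently 29 July 1855 Gregorian, JDN 2398794.
Since JDN mod 7 = 6 (0 = Monday), the day is Sunday.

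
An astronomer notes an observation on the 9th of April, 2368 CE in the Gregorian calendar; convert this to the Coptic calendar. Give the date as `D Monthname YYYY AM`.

Julian Day Number of the source date = 2586053.
Converting JDN 2586053 to the Coptic calendar gives 28 Paremhat 2084 AM.

28 Paremhat 2084 AM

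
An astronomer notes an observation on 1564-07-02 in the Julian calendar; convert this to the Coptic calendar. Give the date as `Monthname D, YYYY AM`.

Epip 8, 1280 AM

The source date corresponds to 12 July 1564 in the proleptic Gregorian calendar (JDN 2292492).
That day falls on 8 Epip 1280 AM in the Coptic calendar.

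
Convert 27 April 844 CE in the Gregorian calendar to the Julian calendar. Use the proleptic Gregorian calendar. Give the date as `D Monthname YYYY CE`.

At this point the Julian calendar is 4 days behind the Gregorian.
27 April 844 Gregorian − 4 days → 23 April 844 Julian.

23 April 844 CE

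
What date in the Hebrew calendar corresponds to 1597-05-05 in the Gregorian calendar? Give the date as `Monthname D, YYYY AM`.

Julian Day Number of the source date = 2304477.
Converting JDN 2304477 to the Hebrew calendar gives 17 Iyar 5357 AM.

Iyar 17, 5357 AM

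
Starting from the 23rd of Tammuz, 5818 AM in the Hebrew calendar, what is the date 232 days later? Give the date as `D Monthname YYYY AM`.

The starting date is JDN 2472925; 2472925 + 232 = 2473157.
JDN 2473157 corresponds to 19 Adar 5819 AM.

19 Adar 5819 AM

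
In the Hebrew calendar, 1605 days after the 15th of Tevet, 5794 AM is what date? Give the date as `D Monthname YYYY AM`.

Counting 1605 days forward from JDN 2463969 reaches JDN 2465574, which is 25 Iyar 5798 AM.

25 Iyar 5798 AM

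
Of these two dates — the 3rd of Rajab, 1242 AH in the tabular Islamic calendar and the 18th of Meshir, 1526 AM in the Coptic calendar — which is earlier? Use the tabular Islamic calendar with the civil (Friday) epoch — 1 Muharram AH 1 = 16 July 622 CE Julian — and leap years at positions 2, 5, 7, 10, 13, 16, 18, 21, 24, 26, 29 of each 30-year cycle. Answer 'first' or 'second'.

second

Converting both to JDN: 2388388 vs 2382203; the smaller is the second.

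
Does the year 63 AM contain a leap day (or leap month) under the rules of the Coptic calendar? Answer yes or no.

63 mod 4 = 3; in the Coptic calendar a year is leap when year mod 4 = 3, so it is a leap year.

yes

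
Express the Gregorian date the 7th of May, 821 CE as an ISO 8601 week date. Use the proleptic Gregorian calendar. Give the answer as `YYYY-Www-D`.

The weekday is Friday (ISO weekday 5).
That Friday belongs to ISO week 18 of ISO year 821.

0821-W18-5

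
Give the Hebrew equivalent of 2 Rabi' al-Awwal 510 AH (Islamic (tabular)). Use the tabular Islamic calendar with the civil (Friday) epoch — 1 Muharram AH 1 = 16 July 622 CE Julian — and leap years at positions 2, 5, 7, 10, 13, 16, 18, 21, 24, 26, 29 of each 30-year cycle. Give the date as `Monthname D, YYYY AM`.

Av 4, 4876 AM

Both dates share Julian Day Number 2128873; in the Hebrew calendar that is 4 Av 4876 AM.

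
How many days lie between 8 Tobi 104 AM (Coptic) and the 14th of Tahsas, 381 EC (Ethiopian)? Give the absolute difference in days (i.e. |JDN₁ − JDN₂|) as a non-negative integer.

341

First date → JDN 1862778; second date → JDN 1863119.
The interval is |1862778 − 1863119| = 341 days.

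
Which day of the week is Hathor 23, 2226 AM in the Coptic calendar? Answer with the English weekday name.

In the Gregorian calendar this is 6 December 2509 (JDN 2637793).
2637793 ≡ 4 (mod 7); counting from Monday = 0 gives Friday.

Friday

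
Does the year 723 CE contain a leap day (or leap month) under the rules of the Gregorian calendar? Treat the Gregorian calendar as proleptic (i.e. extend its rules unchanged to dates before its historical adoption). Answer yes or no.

723 is not divisible by 4, so it is a common year.

no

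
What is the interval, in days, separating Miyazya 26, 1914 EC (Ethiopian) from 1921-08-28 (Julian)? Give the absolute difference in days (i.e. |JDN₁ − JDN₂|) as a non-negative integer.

First date → JDN 2423179; second date → JDN 2422943.
The interval is |2423179 − 2422943| = 236 days.

236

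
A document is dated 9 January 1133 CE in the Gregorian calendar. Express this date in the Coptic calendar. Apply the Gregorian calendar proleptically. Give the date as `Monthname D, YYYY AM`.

Tobi 7, 849 AM

Both dates share Julian Day Number 2134888; in the Coptic calendar that is 7 Tobi 849 AM.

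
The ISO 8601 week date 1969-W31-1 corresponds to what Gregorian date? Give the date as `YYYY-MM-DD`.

ISO week 1 of 1969 is the week containing the first Thursday of 1969.
Week 31, day 1 (Monday) lands on 1969-07-28.

1969-07-28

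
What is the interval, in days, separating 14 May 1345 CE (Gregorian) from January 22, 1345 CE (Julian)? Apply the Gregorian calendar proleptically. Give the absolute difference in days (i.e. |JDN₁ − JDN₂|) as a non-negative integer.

JDN of the first date = 2212445.
JDN of the second date = 2212341.
|2212341 − 2212445| = 104.

104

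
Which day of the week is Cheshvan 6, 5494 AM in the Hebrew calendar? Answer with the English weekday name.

Equivalently 15 October 1733 Gregorian, JDN 2354313.
Since JDN mod 7 = 3 (0 = Monday), the day is Thursday.

Thursday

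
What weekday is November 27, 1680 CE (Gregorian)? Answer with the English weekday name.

Wednesday

Since JDN mod 7 = 2 (0 = Monday), the day is Wednesday.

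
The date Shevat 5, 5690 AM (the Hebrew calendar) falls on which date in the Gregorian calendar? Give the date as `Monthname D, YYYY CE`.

February 3, 1930 CE

Julian Day Number of the source date = 2426011.
Converting JDN 2426011 to the Gregorian calendar gives 3 February 1930 CE.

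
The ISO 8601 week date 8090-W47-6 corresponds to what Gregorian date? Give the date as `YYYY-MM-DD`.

ISO week 1 of 8090 is the week containing the first Thursday of 8090.
Week 47, day 6 (Saturday) lands on 8090-11-25.

8090-11-25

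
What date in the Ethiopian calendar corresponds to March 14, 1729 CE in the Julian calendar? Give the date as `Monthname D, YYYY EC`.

Both dates share Julian Day Number 2352648; in the Ethiopian calendar that is 18 Megabit 1721 EC.

Megabit 18, 1721 EC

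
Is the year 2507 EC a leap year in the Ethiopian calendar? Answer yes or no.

yes

2507 mod 4 = 3; in the Ethiopian calendar a year is leap when year mod 4 = 3, so it is a leap year.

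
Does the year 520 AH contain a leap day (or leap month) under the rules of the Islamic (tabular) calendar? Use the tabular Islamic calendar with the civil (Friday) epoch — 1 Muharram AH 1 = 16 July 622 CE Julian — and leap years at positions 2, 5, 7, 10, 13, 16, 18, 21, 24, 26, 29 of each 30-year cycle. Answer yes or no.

Year 520 AH is year 10 of its 30-year cycle; leap positions are 2, 5, 7, 10, 13, 16, 18, 21, 24, 26, 29, so it is a leap year (355 days).

yes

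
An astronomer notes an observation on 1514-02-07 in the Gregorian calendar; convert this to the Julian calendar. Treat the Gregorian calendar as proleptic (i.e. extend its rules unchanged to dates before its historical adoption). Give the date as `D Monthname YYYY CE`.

28 January 1514 CE

At this point the Julian calendar is 10 days behind the Gregorian.
7 February 1514 Gregorian − 10 days → 28 January 1514 Julian.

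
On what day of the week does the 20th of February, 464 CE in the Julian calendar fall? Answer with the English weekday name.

This is JDN 1890584 (21 February 464 Gregorian).
Since JDN mod 7 = 3 (0 = Monday), the day is Thursday.

Thursday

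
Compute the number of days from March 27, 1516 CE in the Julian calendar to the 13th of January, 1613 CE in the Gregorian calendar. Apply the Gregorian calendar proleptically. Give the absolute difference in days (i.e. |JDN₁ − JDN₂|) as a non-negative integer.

35346

First date → JDN 2274863; second date → JDN 2310209.
The interval is |2274863 − 2310209| = 35346 days.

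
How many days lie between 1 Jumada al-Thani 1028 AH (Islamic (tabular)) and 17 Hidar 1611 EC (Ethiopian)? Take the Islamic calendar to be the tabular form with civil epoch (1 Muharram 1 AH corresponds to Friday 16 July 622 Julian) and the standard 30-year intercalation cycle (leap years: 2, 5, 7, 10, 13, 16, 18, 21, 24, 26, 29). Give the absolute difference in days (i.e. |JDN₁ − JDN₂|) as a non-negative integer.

JDN of the first date = 2312523.
JDN of the second date = 2312349.
|2312349 − 2312523| = 174.

174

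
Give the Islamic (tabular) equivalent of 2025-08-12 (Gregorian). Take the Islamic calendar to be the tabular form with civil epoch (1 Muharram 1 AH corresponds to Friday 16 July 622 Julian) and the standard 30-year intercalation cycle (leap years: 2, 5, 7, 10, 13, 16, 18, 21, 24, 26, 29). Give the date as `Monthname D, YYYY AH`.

Safar 17, 1447 AH

Julian Day Number of the source date = 2460900.
Converting JDN 2460900 to the tabular Islamic calendar gives 17 Safar 1447 AH.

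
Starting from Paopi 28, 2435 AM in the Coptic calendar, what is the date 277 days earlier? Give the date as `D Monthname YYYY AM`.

Counting 277 days back from JDN 2714105 reaches JDN 2713828, which is 26 Tobi 2434 AM.

26 Tobi 2434 AM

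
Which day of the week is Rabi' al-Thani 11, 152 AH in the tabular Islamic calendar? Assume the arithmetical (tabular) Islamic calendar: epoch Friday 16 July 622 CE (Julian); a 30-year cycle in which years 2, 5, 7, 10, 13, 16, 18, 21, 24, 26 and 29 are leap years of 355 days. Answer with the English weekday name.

Sunday

Equivalently 27 April 769 Gregorian, JDN 2002048.
2002048 ≡ 6 (mod 7); counting from Monday = 0 gives Sunday.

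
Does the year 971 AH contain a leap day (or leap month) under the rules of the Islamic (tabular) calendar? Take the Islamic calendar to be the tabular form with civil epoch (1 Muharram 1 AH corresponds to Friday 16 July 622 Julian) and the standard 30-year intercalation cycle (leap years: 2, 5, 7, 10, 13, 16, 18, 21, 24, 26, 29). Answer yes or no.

Year 971 AH is year 11 of its 30-year cycle; leap positions are 2, 5, 7, 10, 13, 16, 18, 21, 24, 26, 29, so it is a common year (354 days).

no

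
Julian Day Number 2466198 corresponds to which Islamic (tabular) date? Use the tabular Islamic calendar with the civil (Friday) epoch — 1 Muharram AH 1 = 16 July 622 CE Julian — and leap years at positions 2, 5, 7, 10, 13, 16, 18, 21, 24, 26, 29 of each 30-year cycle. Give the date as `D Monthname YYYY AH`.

29 Muharram 1462 AH

The Gregorian equivalent of JDN 2466198 is 13 February 2040.
In the tabular Islamic calendar that day is 29 Muharram 1462 AH.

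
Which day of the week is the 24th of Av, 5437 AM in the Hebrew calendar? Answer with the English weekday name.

This is JDN 2333806 (22 August 1677 Gregorian).
JDN 2333806 mod 7 = 6, and JDN 0 was a Monday, so this is a Sunday.

Sunday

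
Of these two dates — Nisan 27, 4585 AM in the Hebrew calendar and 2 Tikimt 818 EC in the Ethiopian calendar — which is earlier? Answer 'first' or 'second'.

Converting both to JDN: 2022497 vs 2022661; the smaller is the first.

first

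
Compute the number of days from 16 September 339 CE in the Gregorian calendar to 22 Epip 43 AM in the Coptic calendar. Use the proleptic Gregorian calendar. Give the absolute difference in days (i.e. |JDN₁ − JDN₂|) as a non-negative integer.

4444

First date → JDN 1845135; second date → JDN 1840691.
The interval is |1845135 − 1840691| = 4444 days.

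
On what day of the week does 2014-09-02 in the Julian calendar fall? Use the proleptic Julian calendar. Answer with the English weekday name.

Monday

In the Gregorian calendar this is 15 September 2014 (JDN 2456916).
2456916 ≡ 0 (mod 7); counting from Monday = 0 gives Monday.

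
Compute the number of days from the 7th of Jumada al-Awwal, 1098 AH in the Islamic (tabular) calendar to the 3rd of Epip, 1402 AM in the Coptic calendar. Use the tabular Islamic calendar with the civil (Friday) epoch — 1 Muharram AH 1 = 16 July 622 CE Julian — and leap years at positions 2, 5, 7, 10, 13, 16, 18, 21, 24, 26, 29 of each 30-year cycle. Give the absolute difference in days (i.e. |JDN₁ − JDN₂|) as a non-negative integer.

257

JDN of the first date = 2337304.
JDN of the second date = 2337047.
|2337047 − 2337304| = 257.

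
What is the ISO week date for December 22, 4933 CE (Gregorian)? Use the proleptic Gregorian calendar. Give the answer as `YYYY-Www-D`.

4933-W52-2

The weekday is Tuesday (ISO weekday 2).
That Tuesday belongs to ISO week 52 of ISO year 4933.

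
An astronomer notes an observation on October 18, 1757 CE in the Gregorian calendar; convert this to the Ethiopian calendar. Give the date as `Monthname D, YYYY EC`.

Julian Day Number of the source date = 2363082.
Converting JDN 2363082 to the Ethiopian calendar gives 10 Tikimt 1750 EC.

Tikimt 10, 1750 EC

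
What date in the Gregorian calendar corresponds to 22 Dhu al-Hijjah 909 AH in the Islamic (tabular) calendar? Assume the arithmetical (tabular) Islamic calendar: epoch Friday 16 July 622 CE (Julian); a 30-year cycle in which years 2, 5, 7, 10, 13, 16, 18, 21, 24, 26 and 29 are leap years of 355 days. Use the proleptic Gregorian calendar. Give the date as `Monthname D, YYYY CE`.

Julian Day Number of the source date = 2270551.
Converting JDN 2270551 to the Gregorian calendar gives 16 June 1504 CE.

June 16, 1504 CE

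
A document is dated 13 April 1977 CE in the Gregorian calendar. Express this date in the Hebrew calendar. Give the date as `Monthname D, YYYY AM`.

Nisan 25, 5737 AM

Both dates share Julian Day Number 2443247; in the Hebrew calendar that is 25 Nisan 5737 AM.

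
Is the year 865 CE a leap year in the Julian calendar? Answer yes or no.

no

865 mod 4 = 1, so it is a common year in the Julian calendar.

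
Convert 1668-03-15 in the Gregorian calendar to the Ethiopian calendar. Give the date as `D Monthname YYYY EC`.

Both dates share Julian Day Number 2330359; in the Ethiopian calendar that is 9 Megabit 1660 EC.

9 Megabit 1660 EC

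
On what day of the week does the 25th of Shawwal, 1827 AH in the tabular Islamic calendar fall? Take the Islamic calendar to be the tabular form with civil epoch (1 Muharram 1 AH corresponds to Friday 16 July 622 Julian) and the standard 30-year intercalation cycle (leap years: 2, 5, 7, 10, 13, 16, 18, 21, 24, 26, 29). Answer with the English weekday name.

Equivalently 20 December 2394 Gregorian, JDN 2595804.
2595804 ≡ 1 (mod 7); counting from Monday = 0 gives Tuesday.

Tuesday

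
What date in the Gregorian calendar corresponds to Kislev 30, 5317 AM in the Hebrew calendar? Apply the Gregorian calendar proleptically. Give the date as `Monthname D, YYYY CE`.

Julian Day Number of the source date = 2289724.
Converting JDN 2289724 to the Gregorian calendar gives 13 December 1556 CE.

December 13, 1556 CE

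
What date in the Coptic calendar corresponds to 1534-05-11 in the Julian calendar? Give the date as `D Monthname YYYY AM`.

The source date corresponds to 21 May 1534 in the proleptic Gregorian calendar (JDN 2281482).
That day falls on 16 Pashons 1250 AM in the Coptic calendar.

16 Pashons 1250 AM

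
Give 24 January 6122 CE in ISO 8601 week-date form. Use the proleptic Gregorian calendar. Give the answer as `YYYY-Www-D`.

6122-W04-6

The weekday is Saturday (ISO weekday 6).
That Saturday belongs to ISO week 4 of ISO year 6122.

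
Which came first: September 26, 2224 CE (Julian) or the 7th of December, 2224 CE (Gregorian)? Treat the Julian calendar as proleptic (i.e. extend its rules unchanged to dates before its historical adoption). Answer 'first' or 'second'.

first

First date → JDN 2533643; second date → JDN 2533700.
JDN 2533643 < JDN 2533700, so the first date is earlier.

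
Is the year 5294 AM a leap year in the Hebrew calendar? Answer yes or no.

Hebrew year 5294 is year 12 of its 19-year Metonic cycle; leap years are at positions 3, 6, 8, 11, 14, 17, 19, so it is a common year (12 months).

no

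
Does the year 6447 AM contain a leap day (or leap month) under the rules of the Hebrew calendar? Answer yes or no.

Hebrew year 6447 is year 6 of its 19-year Metonic cycle; leap years are at positions 3, 6, 8, 11, 14, 17, 19, so it is a leap year (13 months).

yes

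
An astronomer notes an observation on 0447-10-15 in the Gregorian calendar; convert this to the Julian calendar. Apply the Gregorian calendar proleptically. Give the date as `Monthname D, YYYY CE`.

October 14, 447 CE

The Julian–Gregorian offset here is 1 day (Julian trailing).
15 October 447 Gregorian − 1 day → 14 October 447 Julian.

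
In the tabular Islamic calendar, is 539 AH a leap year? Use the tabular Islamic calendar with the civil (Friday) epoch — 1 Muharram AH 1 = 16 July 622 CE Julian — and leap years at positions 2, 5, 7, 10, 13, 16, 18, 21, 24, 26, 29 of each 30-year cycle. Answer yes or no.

Year 539 AH is year 29 of its 30-year cycle; leap positions are 2, 5, 7, 10, 13, 16, 18, 21, 24, 26, 29, so it is a leap year (355 days).

yes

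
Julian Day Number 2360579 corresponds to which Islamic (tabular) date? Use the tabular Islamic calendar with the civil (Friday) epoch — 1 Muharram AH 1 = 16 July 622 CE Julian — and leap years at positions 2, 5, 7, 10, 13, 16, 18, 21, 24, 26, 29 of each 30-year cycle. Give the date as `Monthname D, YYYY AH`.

Muharram 12, 1164 AH

JDN 2360579 is 11 December 1750 in the Gregorian calendar.
In the tabular Islamic calendar that day is Muharram 12, 1164 AH.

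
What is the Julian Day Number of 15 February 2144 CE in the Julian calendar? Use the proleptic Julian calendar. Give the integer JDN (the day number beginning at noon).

In the Gregorian calendar the same day is 29 February 2144.
JDN 2400001 is 17 November 1858 CE (Gregorian), MJD 0; the target day is +104198 days from there, so JDN = 2504199.

2504199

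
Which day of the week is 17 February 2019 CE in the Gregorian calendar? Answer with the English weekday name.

Sunday

Since JDN mod 7 = 6 (0 = Monday), the day is Sunday.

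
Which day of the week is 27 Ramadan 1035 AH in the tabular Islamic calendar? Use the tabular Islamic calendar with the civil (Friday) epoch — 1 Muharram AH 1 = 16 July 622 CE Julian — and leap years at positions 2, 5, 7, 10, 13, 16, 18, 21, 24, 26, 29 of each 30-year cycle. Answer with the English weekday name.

Monday

In the Gregorian calendar this is 22 June 1626 (JDN 2315117).
2315117 ≡ 0 (mod 7); counting from Monday = 0 gives Monday.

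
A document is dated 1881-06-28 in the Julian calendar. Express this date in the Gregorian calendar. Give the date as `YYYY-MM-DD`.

The Julian–Gregorian offset here is 12 days (Julian trailing).
28 June 1881 Julian + 12 days → 10 July 1881 Gregorian.

1881-07-10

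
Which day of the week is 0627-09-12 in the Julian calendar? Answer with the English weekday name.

Saturday

Equivalently 15 September 627 Gregorian, JDN 1950324.
Since JDN mod 7 = 5 (0 = Monday), the day is Saturday.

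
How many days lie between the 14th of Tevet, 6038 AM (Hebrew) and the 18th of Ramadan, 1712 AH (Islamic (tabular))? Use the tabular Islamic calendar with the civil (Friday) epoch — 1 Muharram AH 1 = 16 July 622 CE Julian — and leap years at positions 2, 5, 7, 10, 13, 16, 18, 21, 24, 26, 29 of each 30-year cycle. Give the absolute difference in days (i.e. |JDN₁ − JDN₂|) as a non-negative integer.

JDN of the first date = 2553092.
JDN of the second date = 2555014.
|2555014 − 2553092| = 1922.

1922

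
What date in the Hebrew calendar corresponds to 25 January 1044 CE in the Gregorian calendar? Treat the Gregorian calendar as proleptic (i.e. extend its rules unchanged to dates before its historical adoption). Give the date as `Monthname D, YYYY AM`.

Julian Day Number of the source date = 2102397.
Converting JDN 2102397 to the Hebrew calendar gives 16 Shevat 4804 AM.

Shevat 16, 4804 AM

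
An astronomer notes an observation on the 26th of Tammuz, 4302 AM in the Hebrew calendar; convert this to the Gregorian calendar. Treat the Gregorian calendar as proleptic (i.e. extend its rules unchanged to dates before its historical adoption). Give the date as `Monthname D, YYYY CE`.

Julian Day Number of the source date = 1919228.
Converting JDN 1919228 to the Gregorian calendar gives 26 July 542 CE.

July 26, 542 CE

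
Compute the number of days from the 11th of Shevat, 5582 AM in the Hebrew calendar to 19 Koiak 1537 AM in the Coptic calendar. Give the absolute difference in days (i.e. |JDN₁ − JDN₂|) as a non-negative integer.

402

First date → JDN 2386564; second date → JDN 2386162.
The interval is |2386564 − 2386162| = 402 days.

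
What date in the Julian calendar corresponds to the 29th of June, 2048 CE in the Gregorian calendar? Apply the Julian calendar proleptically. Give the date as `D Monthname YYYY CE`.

16 June 2048 CE

At this point the Julian calendar is 13 days behind the Gregorian.
29 June 2048 Gregorian − 13 days → 16 June 2048 Julian.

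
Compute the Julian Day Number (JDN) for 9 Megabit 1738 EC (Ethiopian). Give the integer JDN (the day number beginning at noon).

Equivalently 16 March 1746 (Gregorian).
JDN 2451545 is 1 January 2000 CE (Gregorian); the target day is −92697 days from there, so JDN = 2358848.

2358848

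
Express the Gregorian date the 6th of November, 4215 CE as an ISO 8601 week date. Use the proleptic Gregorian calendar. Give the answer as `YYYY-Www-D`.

The weekday is Monday (ISO weekday 1).
That Monday belongs to ISO week 45 of ISO year 4215.

4215-W45-1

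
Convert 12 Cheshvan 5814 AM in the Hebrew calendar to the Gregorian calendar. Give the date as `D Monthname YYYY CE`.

Julian Day Number of the source date = 2471200.
Converting JDN 2471200 to the Gregorian calendar gives 24 October 2053 CE.

24 October 2053 CE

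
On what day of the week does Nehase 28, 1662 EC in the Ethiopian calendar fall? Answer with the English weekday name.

This is JDN 2331258 (31 August 1670 Gregorian).
Since JDN mod 7 = 6 (0 = Monday), the day is Sunday.

Sunday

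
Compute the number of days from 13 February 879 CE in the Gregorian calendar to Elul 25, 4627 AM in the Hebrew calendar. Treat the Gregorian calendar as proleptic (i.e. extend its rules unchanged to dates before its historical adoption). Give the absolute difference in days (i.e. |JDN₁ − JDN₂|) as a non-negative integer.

First date → JDN 2042152; second date → JDN 2037971.
The interval is |2042152 − 2037971| = 4181 days.

4181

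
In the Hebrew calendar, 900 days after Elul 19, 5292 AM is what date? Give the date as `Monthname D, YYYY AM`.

JDN of Elul 19, 5292 AM = 2280853.
2280853 + 900 = 2281753.
JDN 2281753 in the Hebrew calendar is Adar 2, 5295 AM.

Adar 2, 5295 AM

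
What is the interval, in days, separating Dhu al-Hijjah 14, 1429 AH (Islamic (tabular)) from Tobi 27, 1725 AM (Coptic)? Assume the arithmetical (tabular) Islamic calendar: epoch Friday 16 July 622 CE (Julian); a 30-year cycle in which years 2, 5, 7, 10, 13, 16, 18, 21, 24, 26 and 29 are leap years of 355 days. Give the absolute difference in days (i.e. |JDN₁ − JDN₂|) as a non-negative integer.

53

JDN of the first date = 2454814.
JDN of the second date = 2454867.
|2454867 − 2454814| = 53.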